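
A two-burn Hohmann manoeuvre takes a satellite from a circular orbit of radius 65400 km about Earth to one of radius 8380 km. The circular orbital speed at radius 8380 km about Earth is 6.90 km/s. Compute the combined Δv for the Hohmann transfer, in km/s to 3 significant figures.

Δv = 3.58 km/s

From the circular-orbit relation v² = μ/r at r = 8380 km: μ = v²r = (6.90)² × 8380 = 3.98972×10^5 km³/s².
Transfer-ellipse semi-major axis a_t = (r₁ + r₂)/2 = (65400 + 8380)/2 = 36890 km.
At r₁ the circular-orbit speed is v₁ = √(μ/r₁) = 2.470 km/s.
Transfer-orbit speed at r₁ (vis-viva equation): v_a = √[μ(2/r₁ − 1/a_t)] = 1.177 km/s.
First burn Δv₁ = |v_a − v₁| = 1.293 km/s.
Circular speed at r₂: v₂ = √(μ/r₂) = 6.900 km/s.
Transfer-orbit speed at r₂: v_p = √[μ(2/r₂ − 1/a_t)] = 9.187 km/s.
Second burn Δv₂ = |v₂ − v_p| = 2.287 km/s.
Total Δv = Δv₁ + Δv₂ = 3.580 km/s.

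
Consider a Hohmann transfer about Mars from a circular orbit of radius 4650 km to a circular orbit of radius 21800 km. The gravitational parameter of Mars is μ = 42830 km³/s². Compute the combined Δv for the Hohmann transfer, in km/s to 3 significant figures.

The Hohmann ellipse has a_t = (r₁ + r₂)/2 = 13225 km.
At r₁ the circular-orbit speed is v₁ = √(μ/r₁) = 3.0349 km/s.
On the transfer ellipse at r₁, vis-viva equation gives v_p = √[μ(2/r₁ − 1/a_t)] = 3.8965 km/s.
First burn Δv₁ = |v_p − v₁| = 0.8616 km/s.
At r₂, v₂ = √(μ/r₂) = 1.40167 km/s.
Transfer-orbit speed at r₂: v_a = √[μ(2/r₂ − 1/a_t)] = 0.831140 km/s.
Second burn Δv₂ = |v₂ − v_a| = 0.5705 km/s.
Δv = Δv₁ + Δv₂ = 0.8616 + 0.5705 = 1.432 km/s.

Δv = 1.43 km/s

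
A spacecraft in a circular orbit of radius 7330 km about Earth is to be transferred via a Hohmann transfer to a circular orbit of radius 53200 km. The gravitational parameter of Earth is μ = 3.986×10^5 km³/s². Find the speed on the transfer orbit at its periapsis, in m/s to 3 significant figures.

Semi-major axis of the transfer orbit: a_t = (7330 + 53200)/2 = 30265 km.
At periapsis, r = 7330 km.
Applying v² = μ(2/r − 1/a_t): v = 9.777 km/s.

v = 9780 m/s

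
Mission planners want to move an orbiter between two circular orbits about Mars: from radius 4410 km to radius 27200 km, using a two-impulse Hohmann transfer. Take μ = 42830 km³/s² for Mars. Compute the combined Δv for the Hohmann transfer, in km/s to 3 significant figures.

Δv = 1.56 km/s

Semi-major axis of the transfer orbit: a_t = (4410 + 27200)/2 = 15805 km.
At r₁ the circular-orbit speed is v₁ = √(μ/r₁) = 3.1164 km/s.
On the transfer ellipse at r₁, vis-viva gives v_p = √[μ(2/r₁ − 1/a_t)] = 4.0883 km/s.
First burn Δv₁ = |v_p − v₁| = 0.9719 km/s.
Circular speed at r₂: v₂ = √(μ/r₂) = 1.2548 km/s.
Transfer-orbit speed at r₂: v_a = √[μ(2/r₂ − 1/a_t)] = 0.66284 km/s.
Second burn Δv₂ = |v₂ − v_a| = 0.5920 km/s.
Δv = Δv₁ + Δv₂ = 0.9719 + 0.5920 = 1.564 km/s.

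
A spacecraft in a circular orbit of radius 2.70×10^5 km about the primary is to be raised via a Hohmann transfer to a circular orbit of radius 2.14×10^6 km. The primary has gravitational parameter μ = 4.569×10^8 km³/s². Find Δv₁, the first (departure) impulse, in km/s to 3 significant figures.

Semi-major axis of the transfer orbit: a_t = (2.700×10^5 + 2.140×10^6)/2 = 1.205×10^6 km.
On the circular orbit at r = 2.700×10^5 km, v_c = √(μ/r) = 41.14 km/s.
Transfer-orbit speed at the same r (vis-viva, a = a_t): v_t = √[μ(2/r − 1/a_t)] = 54.82 km/s.
Δv₁ = |v_t − v_c| = |54.82 − 41.14| = 13.68 km/s.

Δv₁ = 13.7 km/s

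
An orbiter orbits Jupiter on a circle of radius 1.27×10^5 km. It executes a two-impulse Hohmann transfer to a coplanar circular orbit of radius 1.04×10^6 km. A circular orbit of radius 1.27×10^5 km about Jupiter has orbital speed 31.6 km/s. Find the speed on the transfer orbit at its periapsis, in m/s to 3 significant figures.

v = 42200 m/s

From the circular-orbit relation v² = μ/r at r = 1.27×10^5 km: μ = v²r = (31.6)² × 1.27×10^5 = 1.26817×10^8 km³/s².
The Hohmann ellipse has a_t = (r₁ + r₂)/2 = 5.835×10^5 km.
At periapsis, r = 1.270×10^5 km.
Applying v² = μ(2/r − 1/a_t): v = 42.19 km/s.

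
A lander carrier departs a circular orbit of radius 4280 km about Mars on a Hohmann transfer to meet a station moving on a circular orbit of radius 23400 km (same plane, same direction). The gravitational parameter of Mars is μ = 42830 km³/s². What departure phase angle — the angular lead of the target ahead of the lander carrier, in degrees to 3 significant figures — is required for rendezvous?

φ = 98.1°

Semi-major axis of the transfer orbit: a_t = (4280 + 23400)/2 = 13840 km.
Transfer time t = π√(a_t³/μ) = 24720 s.
Target angular speed ω₂ = √(μ/r₂³) = 5.782×10^-5 rad/s.
Angle swept by the target during transfer: ω₂·t = 1.429 rad = 81.88°.
Arrival is 180° from departure on the ellipse, so φ = 180° − 81.88° = 98.1°.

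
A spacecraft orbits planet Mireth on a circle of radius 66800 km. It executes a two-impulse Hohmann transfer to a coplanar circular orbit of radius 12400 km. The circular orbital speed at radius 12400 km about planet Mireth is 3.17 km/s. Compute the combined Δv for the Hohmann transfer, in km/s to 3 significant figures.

Δv = 1.55 km/s

From the circular-orbit relation v² = μ/r at r = 12400 km: μ = v²r = (3.17)² × 12400 = 1.24606×10^5 km³/s².
Transfer-ellipse semi-major axis a_t = (r₁ + r₂)/2 = (66800 + 12400)/2 = 39600 km.
Circular speed at r₁: v₁ = √(μ/r₁) = √(1.24606×10^5/66800) = 1.3658 km/s.
On the transfer ellipse at r₁, vis-viva equation gives v_a = √[μ(2/r₁ − 1/a_t)] = 0.76427 km/s.
First burn Δv₁ = |v_a − v₁| = 0.6015 km/s.
Circular speed at r₂: v₂ = √(μ/r₂) = 3.1700 km/s.
Transfer-orbit speed at r₂: v_p = √[μ(2/r₂ − 1/a_t)] = 4.1172 km/s.
Second burn Δv₂ = |v₂ − v_p| = 0.9472 km/s.
Total Δv = Δv₁ + Δv₂ = 1.549 km/s.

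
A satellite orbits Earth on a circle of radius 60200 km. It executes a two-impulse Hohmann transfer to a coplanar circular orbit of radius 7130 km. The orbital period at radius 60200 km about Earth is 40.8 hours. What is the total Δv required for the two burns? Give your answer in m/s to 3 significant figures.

From Kepler's third law T² = 4π²r³/μ at r = 60200 km, T = 40.8 hours = 40.8 × 3600 s = 1.4688×10^5 s: μ = 4π²r³/T² = 3.99231×10^5 km³/s².
The Hohmann ellipse has a_t = (r₁ + r₂)/2 = 33665 km.
At r₁ the circular-orbit speed is v₁ = √(μ/r₁) = 2.575 km/s.
On the transfer ellipse at r₁, v² = μ(2/r − 1/a) gives v_a = √[μ(2/r₁ − 1/a_t)] = 1.185 km/s.
First burn Δv₁ = |v_a − v₁| = 1.390 km/s.
Circular speed at r₂: v₂ = √(μ/r₂) = 7.48285 km/s.
Transfer-orbit speed at r₂: v_p = √[μ(2/r₂ − 1/a_t)] = 10.0064 km/s.
Second burn Δv₂ = |v₂ − v_p| = 2.524 km/s.
Δv = Δv₁ + Δv₂ = 1.390 + 2.524 = 3.914 km/s.

Δv = 3910 m/s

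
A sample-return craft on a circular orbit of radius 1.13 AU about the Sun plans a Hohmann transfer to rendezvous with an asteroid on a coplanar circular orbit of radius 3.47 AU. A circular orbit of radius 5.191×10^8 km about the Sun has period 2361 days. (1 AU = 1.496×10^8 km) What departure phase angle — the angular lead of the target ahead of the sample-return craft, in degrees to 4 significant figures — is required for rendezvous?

φ = 82.87°

From Kepler's third law T² = 4π²r³/μ at r = 5.191×10^8 km, T = 2361 days = 2361 × 86400 s = 2.039904×10^8 s: μ = 4π²r³/T² = 1.32707×10^11 km³/s².
In km: r₁ = 1.13 × 1.496×10^8 = 1.69048×10^8 km; r₂ = 3.47 × 1.496×10^8 = 5.19112×10^8 km.
Transfer-ellipse semi-major axis a_t = (r₁ + r₂)/2 = (1.69048×10^8 + 5.19112×10^8)/2 = 3.4408×10^8 km.
The half-period of the transfer ellipse is t = π√(a_t³/μ) = 5.5042×10^7 s.
Target angular speed ω₂ = √(μ/r₂³) = 3.0800×10^-8 rad/s.
Angle swept by the target during transfer: ω₂·t = 1.6953 rad = 97.13°.
The sample-return craft traverses 180° on the transfer ellipse, so the target must lead by 180° − 97.13° = 82.87°.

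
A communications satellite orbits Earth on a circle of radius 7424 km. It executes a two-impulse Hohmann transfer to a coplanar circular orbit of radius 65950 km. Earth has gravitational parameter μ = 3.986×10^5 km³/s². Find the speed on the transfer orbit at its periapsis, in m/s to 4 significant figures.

The Hohmann ellipse has a_t = (r₁ + r₂)/2 = 36687 km.
At periapsis, r = 7424 km.
From the vis-viva equation, v = √[μ(2/r − 1/a_t)] = 9.824 km/s.

v = 9824 m/s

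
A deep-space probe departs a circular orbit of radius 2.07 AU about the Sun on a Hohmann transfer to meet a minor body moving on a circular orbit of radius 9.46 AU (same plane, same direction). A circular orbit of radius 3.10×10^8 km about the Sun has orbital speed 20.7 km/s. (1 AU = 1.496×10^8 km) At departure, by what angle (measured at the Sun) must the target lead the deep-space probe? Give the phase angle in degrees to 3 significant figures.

φ = 94.4°

From the circular-orbit relation v² = μ/r at r = 3.10×10^8 km: μ = v²r = (20.7)² × 3.10×10^8 = 1.32832×10^11 km³/s².
In km: r₁ = 2.07 × 1.496×10^8 = 3.09672×10^8 km; r₂ = 9.46 × 1.496×10^8 = 1.415216×10^9 km.
Semi-major axis of the transfer orbit: a_t = (3.09672×10^8 + 1.415216×10^9)/2 = 8.62444×10^8 km.
The half-period of the transfer ellipse is t = π√(a_t³/μ) = 2.1832×10^8 s.
The target's mean motion on its circular orbit is ω₂ = √(μ/r₂³) = 6.8457×10^-9 rad/s.
Angle swept by the target during transfer: ω₂·t = 1.4946 rad = 85.63°.
The deep-space probe traverses 180° on the transfer ellipse, so the target must lead by 180° − 85.63° = 94.4°.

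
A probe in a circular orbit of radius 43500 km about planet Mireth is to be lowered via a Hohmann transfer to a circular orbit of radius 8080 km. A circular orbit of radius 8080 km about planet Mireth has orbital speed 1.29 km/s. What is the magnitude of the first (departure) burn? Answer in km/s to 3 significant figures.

Δv₁ = 0.245 km/s

From the circular-orbit relation v² = μ/r at r = 8080 km: μ = v²r = (1.29)² × 8080 = 13445.9 km³/s².
Transfer-ellipse semi-major axis a_t = (r₁ + r₂)/2 = (43500 + 8080)/2 = 25790 km.
On the circular orbit at r = 43500 km, v_c = √(μ/r) = 0.5560 km/s.
Vis-viva on the transfer ellipse at r = 43500 km gives v_t = √[μ(2/r − 1/a_t)] = 0.3112 km/s.
Δv₁ = |v_t − v_c| = |0.3112 − 0.5560| = 0.2448 km/s.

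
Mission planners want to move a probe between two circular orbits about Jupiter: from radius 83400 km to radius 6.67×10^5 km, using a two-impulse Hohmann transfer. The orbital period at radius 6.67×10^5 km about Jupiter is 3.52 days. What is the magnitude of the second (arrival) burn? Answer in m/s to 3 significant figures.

Δv₂ = 7280 m/s

From Kepler's third law T² = 4π²r³/μ at r = 6.67×10^5 km, T = 3.52 days = 3.52 × 86400 s = 3.04128×10^5 s: μ = 4π²r³/T² = 1.26656×10^8 km³/s².
The Hohmann ellipse has a_t = (r₁ + r₂)/2 = 3.752×10^5 km.
On the circular orbit at r = 6.670×10^5 km, v_c = √(μ/r) = 13.78 km/s.
Vis-viva on the transfer ellipse at r = 6.670×10^5 km gives v_t = √[μ(2/r − 1/a_t)] = 6.497 km/s.
Δv₂ = |v_t − v_c| = |6.497 − 13.78| = 7.283 km/s.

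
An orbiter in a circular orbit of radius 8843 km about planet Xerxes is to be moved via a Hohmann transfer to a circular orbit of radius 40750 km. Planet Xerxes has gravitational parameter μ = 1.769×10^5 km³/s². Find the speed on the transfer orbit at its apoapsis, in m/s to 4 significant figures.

Transfer-ellipse semi-major axis a_t = (r₁ + r₂)/2 = (8843 + 40750)/2 = 24796.5 km.
The apoapsis of the transfer ellipse is at r = 40750 km.
Vis-viva: v = √[μ(2/r − 1/a_t)] = √[1.769×10^5 × (2/40750 − 1/24796.5)] = 1.244 km/s.

v = 1244 m/s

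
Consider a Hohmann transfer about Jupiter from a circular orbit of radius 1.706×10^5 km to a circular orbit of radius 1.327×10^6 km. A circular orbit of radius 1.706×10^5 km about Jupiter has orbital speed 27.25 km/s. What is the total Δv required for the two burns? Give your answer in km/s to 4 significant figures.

From the circular-orbit relation v² = μ/r at r = 1.706×10^5 km: μ = v²r = (27.25)² × 1.706×10^5 = 1.26681×10^8 km³/s².
The Hohmann ellipse has a_t = (r₁ + r₂)/2 = 7.488×10^5 km.
At r₁ the circular-orbit speed is v₁ = √(μ/r₁) = 27.250 km/s.
Transfer-orbit speed at r₁ (v² = μ(2/r − 1/a)): v_p = √[μ(2/r₁ − 1/a_t)] = 36.276 km/s.
First burn Δv₁ = |v_p − v₁| = 9.026 km/s.
At r₂, v₂ = √(μ/r₂) = 9.771 km/s.
Transfer-orbit speed at r₂: v_a = √[μ(2/r₂ − 1/a_t)] = 4.664 km/s.
Second burn Δv₂ = |v₂ − v_a| = 5.107 km/s.
Total Δv = Δv₁ + Δv₂ = 14.13 km/s.

Δv = 14.13 km/s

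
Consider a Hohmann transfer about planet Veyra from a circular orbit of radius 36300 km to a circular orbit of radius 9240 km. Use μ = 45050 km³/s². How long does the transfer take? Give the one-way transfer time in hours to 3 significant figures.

t = 14.1 hours

Transfer-ellipse semi-major axis a_t = (r₁ + r₂)/2 = (36300 + 9240)/2 = 22770 km.
Transfer time t = π√(a_t³/μ) = π√((22770)³ / 45050) = 50860 s.
Converting: 50860 s ÷ 3600 s/hour = 14.1 hours.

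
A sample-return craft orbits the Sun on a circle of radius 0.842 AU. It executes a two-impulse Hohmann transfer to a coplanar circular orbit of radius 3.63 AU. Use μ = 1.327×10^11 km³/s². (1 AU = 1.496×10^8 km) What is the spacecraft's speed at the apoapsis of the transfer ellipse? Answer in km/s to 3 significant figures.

v = 9.59 km/s

In km: r₁ = 0.842 × 1.496×10^8 = 1.259632×10^8 km; r₂ = 3.63 × 1.496×10^8 = 5.43048×10^8 km.
The Hohmann ellipse has a_t = (r₁ + r₂)/2 = 3.345056×10^8 km.
At apoapsis, r = 5.43048×10^8 km.
Vis-viva: v = √[μ(2/r − 1/a_t)] = √[1.327×10^11 × (2/5.43048×10^8 − 1/3.345056×10^8)] = 9.593 km/s.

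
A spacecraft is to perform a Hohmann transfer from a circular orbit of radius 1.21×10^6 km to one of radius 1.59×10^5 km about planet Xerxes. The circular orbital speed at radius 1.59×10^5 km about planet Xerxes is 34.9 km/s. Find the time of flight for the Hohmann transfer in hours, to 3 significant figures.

t = 35.5 hours

From the circular-orbit relation v² = μ/r at r = 1.59×10^5 km: μ = v²r = (34.9)² × 1.59×10^5 = 1.93664×10^8 km³/s².
Transfer-ellipse semi-major axis a_t = (r₁ + r₂)/2 = (1.210×10^6 + 1.590×10^5)/2 = 6.845×10^5 km.
By Kepler's third law the transfer-orbit period is T = 2π√(a_t³/μ), so t = T/2 = 1.278×10^5 s.
Converting: 1.278×10^5 s ÷ 3600 s/hour = 35.5 hours.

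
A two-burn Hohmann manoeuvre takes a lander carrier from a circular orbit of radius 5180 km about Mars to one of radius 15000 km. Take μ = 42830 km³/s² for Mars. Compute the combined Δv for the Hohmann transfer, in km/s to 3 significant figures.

The Hohmann ellipse has a_t = (r₁ + r₂)/2 = 10090 km.
Circular speed at r₁: v₁ = √(μ/r₁) = √(42830/5180) = 2.87547 km/s.
On the transfer ellipse at r₁, v² = μ(2/r − 1/a) gives v_p = √[μ(2/r₁ − 1/a_t)] = 3.50598 km/s.
First burn Δv₁ = |v_p − v₁| = 0.63051 km/s.
Circular speed at r₂: v₂ = √(μ/r₂) = 1.68977 km/s.
Transfer-orbit speed at r₂: v_a = √[μ(2/r₂ − 1/a_t)] = 1.21073 km/s.
Second burn Δv₂ = |v₂ − v_a| = 0.47904 km/s.
Δv = Δv₁ + Δv₂ = 0.63051 + 0.47904 = 1.110 km/s.

Δv = 1.11 km/s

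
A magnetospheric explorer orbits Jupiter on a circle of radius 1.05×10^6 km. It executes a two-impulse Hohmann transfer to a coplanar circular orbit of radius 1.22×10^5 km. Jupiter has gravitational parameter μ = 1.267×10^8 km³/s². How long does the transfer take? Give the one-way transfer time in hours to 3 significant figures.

The Hohmann ellipse has a_t = (r₁ + r₂)/2 = 5.860×10^5 km.
By Kepler's third law the transfer-orbit period is T = 2π√(a_t³/μ), so t = T/2 = 1.252×10^5 s.
Converting: 1.252×10^5 s ÷ 3600 s/hour = 34.8 hours.

t = 34.8 hours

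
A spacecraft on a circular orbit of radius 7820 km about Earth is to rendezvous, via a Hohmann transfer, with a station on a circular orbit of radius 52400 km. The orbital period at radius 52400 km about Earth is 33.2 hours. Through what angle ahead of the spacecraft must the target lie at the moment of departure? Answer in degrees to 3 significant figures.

From Kepler's third law T² = 4π²r³/μ at r = 52400 km, T = 33.2 hours = 33.2 × 3600 s = 1.1952×10^5 s: μ = 4π²r³/T² = 3.97624×10^5 km³/s².
Semi-major axis of the transfer orbit: a_t = (7820 + 52400)/2 = 30110 km.
Transfer time t = π√(a_t³/μ) = 26030 s.
Target angular speed ω₂ = √(μ/r₂³) = 5.257×10^-5 rad/s.
Angle swept by the target during transfer: ω₂·t = 1.3684 rad = 78.40°.
The spacecraft traverses 180° on the transfer ellipse, so the target must lead by 180° − 78.40° = 102°.

φ = 102°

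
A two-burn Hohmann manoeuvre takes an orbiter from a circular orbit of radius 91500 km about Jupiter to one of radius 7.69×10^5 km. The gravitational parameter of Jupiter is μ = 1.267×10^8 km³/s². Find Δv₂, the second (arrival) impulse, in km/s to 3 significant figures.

Δv₂ = 6.92 km/s

The Hohmann ellipse has a_t = (r₁ + r₂)/2 = 4.3025×10^5 km.
On the circular orbit at r = 7.690×10^5 km, v_c = √(μ/r) = 12.83586 km/s.
Vis-viva on the transfer ellipse at r = 7.690×10^5 km gives v_t = √[μ(2/r − 1/a_t)] = 5.919367 km/s.
Δv₂ = |v_t − v_c| = |5.919367 − 12.83586| = 6.916 km/s.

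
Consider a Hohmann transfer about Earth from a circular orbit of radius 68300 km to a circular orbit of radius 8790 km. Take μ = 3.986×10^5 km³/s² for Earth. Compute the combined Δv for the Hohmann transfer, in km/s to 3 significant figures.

Semi-major axis of the transfer orbit: a_t = (68300 + 8790)/2 = 38545 km.
Circular speed at r₁: v₁ = √(μ/r₁) = √(3.986×10^5/68300) = 2.416 km/s.
Transfer-orbit speed at r₁ (vis-viva): v_a = √[μ(2/r₁ − 1/a_t)] = 1.154 km/s.
First burn Δv₁ = |v_a − v₁| = 1.262 km/s.
At r₂, v₂ = √(μ/r₂) = 6.734 km/s.
Transfer-orbit speed at r₂: v_p = √[μ(2/r₂ − 1/a_t)] = 8.964 km/s.
Second burn Δv₂ = |v₂ − v_p| = 2.230 km/s.
Total Δv = Δv₁ + Δv₂ = 3.492 km/s.

Δv = 3.49 km/s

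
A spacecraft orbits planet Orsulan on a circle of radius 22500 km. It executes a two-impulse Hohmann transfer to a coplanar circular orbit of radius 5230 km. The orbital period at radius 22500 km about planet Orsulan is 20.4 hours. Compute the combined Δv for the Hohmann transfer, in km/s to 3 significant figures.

From Kepler's third law T² = 4π²r³/μ at r = 22500 km, T = 20.4 hours = 20.4 × 3600 s = 73440 s: μ = 4π²r³/T² = 83376.2 km³/s².
Semi-major axis of the transfer orbit: a_t = (22500 + 5230)/2 = 13865 km.
At r₁ the circular-orbit speed is v₁ = √(μ/r₁) = 1.924995 km/s.
On the transfer ellipse at r₁, vis-viva gives v_a = √[μ(2/r₁ − 1/a_t)] = 1.182281 km/s.
First burn Δv₁ = |v_a − v₁| = 0.74271 km/s.
At r₂, v₂ = √(μ/r₂) = 3.9927 km/s.
Transfer-orbit speed at r₂: v_p = √[μ(2/r₂ − 1/a_t)] = 5.0863 km/s.
Second burn Δv₂ = |v₂ − v_p| = 1.0936 km/s.
Total Δv = Δv₁ + Δv₂ = 1.836 km/s.

Δv = 1.84 km/s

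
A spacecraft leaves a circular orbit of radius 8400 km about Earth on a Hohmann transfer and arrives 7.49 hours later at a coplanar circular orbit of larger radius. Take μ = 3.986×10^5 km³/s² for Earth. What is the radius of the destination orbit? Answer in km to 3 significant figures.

Transfer time t = 7.49 hours = 26964 s, and t = π√(a_t³/μ).
So a_t = (μ t²/π²)^(1/3) = (3.986×10^5 × (26964)² / π²)^(1/3) = 30851 km.
Since a_t = (r₁ + r₂)/2, r₂ = 2a_t − r₁ = 2×30851 − 8400 = 53302 km.

r₂ = 53300 km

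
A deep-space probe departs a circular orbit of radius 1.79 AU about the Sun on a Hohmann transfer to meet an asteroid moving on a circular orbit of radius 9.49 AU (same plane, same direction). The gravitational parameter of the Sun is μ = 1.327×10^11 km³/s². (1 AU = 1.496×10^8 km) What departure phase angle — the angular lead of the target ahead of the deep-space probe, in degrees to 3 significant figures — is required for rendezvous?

In km: r₁ = 1.79 × 1.496×10^8 = 2.67784×10^8 km; r₂ = 9.49 × 1.496×10^8 = 1.419704×10^9 km.
Transfer-ellipse semi-major axis a_t = (r₁ + r₂)/2 = (2.67784×10^8 + 1.419704×10^9)/2 = 8.43744×10^8 km.
Transfer time t = π√(a_t³/μ) = 2.11364×10^8 s.
Target angular speed ω₂ = √(μ/r₂³) = 6.80987×10^-9 rad/s.
Angle swept by the target during transfer: ω₂·t = 1.4394 rad = 82.47°.
Arrival is 180° from departure on the ellipse, so φ = 180° − 82.47° = 97.5°.

φ = 97.5°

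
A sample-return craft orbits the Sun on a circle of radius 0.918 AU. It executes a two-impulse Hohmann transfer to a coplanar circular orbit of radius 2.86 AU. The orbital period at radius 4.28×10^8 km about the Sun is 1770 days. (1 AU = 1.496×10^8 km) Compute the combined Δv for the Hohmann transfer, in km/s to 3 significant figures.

From Kepler's third law T² = 4π²r³/μ at r = 4.28×10^8 km, T = 1770 days = 1770 × 86400 s = 1.52928×10^8 s: μ = 4π²r³/T² = 1.32348×10^11 km³/s².
In km: r₁ = 0.918 × 1.496×10^8 = 1.373328×10^8 km; r₂ = 2.86 × 1.496×10^8 = 4.27856×10^8 km.
Transfer-ellipse semi-major axis a_t = (r₁ + r₂)/2 = (1.373328×10^8 + 4.27856×10^8)/2 = 2.825944×10^8 km.
At r₁ the circular-orbit speed is v₁ = √(μ/r₁) = 31.044 km/s.
On the transfer ellipse at r₁, v² = μ(2/r − 1/a) gives v_p = √[μ(2/r₁ − 1/a_t)] = 38.198 km/s.
First burn Δv₁ = |v_p − v₁| = 7.154 km/s.
Circular speed at r₂: v₂ = √(μ/r₂) = 17.588 km/s.
Transfer-orbit speed at r₂: v_a = √[μ(2/r₂ − 1/a_t)] = 12.261 km/s.
Second burn Δv₂ = |v₂ − v_a| = 5.327 km/s.
Total Δv = Δv₁ + Δv₂ = 12.48 km/s.

Δv = 12.5 km/s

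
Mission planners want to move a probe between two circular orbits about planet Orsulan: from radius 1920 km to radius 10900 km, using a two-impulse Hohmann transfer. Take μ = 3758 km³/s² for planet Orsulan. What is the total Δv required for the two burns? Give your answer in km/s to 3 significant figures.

Δv = 0.691 km/s

The Hohmann ellipse has a_t = (r₁ + r₂)/2 = 6410 km.
At r₁ the circular-orbit speed is v₁ = √(μ/r₁) = 1.39903 km/s.
Transfer-orbit speed at r₁ (v² = μ(2/r − 1/a)): v_p = √[μ(2/r₁ − 1/a_t)] = 1.82437 km/s.
First burn Δv₁ = |v_p − v₁| = 0.4253 km/s.
Circular speed at r₂: v₂ = √(μ/r₂) = 0.5872 km/s.
Transfer-orbit speed at r₂: v_a = √[μ(2/r₂ − 1/a_t)] = 0.3214 km/s.
Second burn Δv₂ = |v₂ − v_a| = 0.2658 km/s.
Δv = Δv₁ + Δv₂ = 0.4253 + 0.2658 = 0.6911 km/s.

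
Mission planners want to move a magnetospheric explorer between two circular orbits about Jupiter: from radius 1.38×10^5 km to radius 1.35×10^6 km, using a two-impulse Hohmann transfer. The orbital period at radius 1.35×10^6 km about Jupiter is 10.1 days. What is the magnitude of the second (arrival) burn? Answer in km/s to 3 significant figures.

From Kepler's third law T² = 4π²r³/μ at r = 1.35×10^6 km, T = 10.1 days = 10.1 × 86400 s = 8.7264×10^5 s: μ = 4π²r³/T² = 1.27553×10^8 km³/s².
Transfer-ellipse semi-major axis a_t = (r₁ + r₂)/2 = (1.380×10^5 + 1.350×10^6)/2 = 7.440×10^5 km.
Circular speed at r = 1.350×10^6 km: v_c = √(μ/r) = 9.720 km/s.
Transfer-orbit speed at the same r (vis-viva, a = a_t): v_t = √[μ(2/r − 1/a_t)] = 4.186 km/s.
Δv₂ = |v_t − v_c| = |4.186 − 9.720| = 5.534 km/s.

Δv₂ = 5.53 km/s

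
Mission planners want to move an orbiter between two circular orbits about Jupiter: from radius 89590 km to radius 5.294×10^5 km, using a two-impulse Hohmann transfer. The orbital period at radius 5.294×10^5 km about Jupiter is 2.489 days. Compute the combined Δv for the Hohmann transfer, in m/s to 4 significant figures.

From Kepler's third law T² = 4π²r³/μ at r = 5.294×10^5 km, T = 2.489 days = 2.489 × 86400 s = 2.150496×10^5 s: μ = 4π²r³/T² = 1.26658×10^8 km³/s².
Semi-major axis of the transfer orbit: a_t = (89590 + 5.294×10^5)/2 = 3.09495×10^5 km.
At r₁ the circular-orbit speed is v₁ = √(μ/r₁) = 37.600 km/s.
On the transfer ellipse at r₁, vis-viva gives v_p = √[μ(2/r₁ − 1/a_t)] = 49.176 km/s.
First burn Δv₁ = |v_p − v₁| = 11.576 km/s.
Circular speed at r₂: v₂ = √(μ/r₂) = 15.4677 km/s.
Transfer-orbit speed at r₂: v_a = √[μ(2/r₂ − 1/a_t)] = 8.32201 km/s.
Second burn Δv₂ = |v₂ − v_a| = 7.1457 km/s.
Δv = Δv₁ + Δv₂ = 11.576 + 7.1457 = 18.72 km/s.

Δv = 18720 m/s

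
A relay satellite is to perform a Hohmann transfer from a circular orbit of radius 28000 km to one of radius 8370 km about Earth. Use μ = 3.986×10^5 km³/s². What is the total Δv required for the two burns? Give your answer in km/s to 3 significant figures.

Semi-major axis of the transfer orbit: a_t = (28000 + 8370)/2 = 18185 km.
At r₁ the circular-orbit speed is v₁ = √(μ/r₁) = 3.773 km/s.
On the transfer ellipse at r₁, v² = μ(2/r − 1/a) gives v_a = √[μ(2/r₁ − 1/a_t)] = 2.560 km/s.
First burn Δv₁ = |v_a − v₁| = 1.213 km/s.
Circular speed at r₂: v₂ = √(μ/r₂) = 6.901 km/s.
Transfer-orbit speed at r₂: v_p = √[μ(2/r₂ − 1/a_t)] = 8.563 km/s.
Second burn Δv₂ = |v₂ − v_p| = 1.662 km/s.
Total Δv = Δv₁ + Δv₂ = 2.875 km/s.

Δv = 2.88 km/s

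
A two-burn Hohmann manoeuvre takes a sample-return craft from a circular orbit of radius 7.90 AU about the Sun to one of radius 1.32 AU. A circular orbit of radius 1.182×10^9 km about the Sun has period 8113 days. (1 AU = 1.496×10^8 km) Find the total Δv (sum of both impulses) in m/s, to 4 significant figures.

From Kepler's third law T² = 4π²r³/μ at r = 1.182×10^9 km, T = 8113 days = 8113 × 86400 s = 7.009632×10^8 s: μ = 4π²r³/T² = 1.32685×10^11 km³/s².
In km: r₁ = 7.90 × 1.496×10^8 = 1.18184×10^9 km; r₂ = 1.32 × 1.496×10^8 = 1.97472×10^8 km.
Semi-major axis of the transfer orbit: a_t = (1.18184×10^9 + 1.97472×10^8)/2 = 6.89656×10^8 km.
At r₁ the circular-orbit speed is v₁ = √(μ/r₁) = 10.596 km/s.
Transfer-orbit speed at r₁ (v² = μ(2/r − 1/a)): v_a = √[μ(2/r₁ − 1/a_t)] = 5.6698 km/s.
First burn Δv₁ = |v_a − v₁| = 4.926 km/s.
At r₂, v₂ = √(μ/r₂) = 25.921 km/s.
Transfer-orbit speed at r₂: v_p = √[μ(2/r₂ − 1/a_t)] = 33.933 km/s.
Second burn Δv₂ = |v₂ − v_p| = 8.012 km/s.
Total Δv = Δv₁ + Δv₂ = 12.94 km/s.

Δv = 12940 m/s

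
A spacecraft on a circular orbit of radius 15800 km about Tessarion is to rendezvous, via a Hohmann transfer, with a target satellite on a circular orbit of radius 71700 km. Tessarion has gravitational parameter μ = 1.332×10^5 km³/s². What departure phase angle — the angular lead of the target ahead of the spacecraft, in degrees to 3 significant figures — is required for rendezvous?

Transfer-ellipse semi-major axis a_t = (r₁ + r₂)/2 = (15800 + 71700)/2 = 43750 km.
Transfer time t = π√(a_t³/μ) = 78770 s.
Target angular speed ω₂ = √(μ/r₂³) = 1.901×10^-5 rad/s.
Angle swept by the target during transfer: ω₂·t = 1.4974 rad = 85.79°.
Arrival is 180° from departure on the ellipse, so φ = 180° − 85.79° = 94.2°.

φ = 94.2°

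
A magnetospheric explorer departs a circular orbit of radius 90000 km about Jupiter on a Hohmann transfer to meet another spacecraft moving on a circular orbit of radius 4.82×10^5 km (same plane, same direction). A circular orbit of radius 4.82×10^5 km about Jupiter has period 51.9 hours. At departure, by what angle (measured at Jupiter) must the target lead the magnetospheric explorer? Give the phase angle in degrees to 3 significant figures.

φ = 97.7°

From Kepler's third law T² = 4π²r³/μ at r = 4.82×10^5 km, T = 51.9 hours = 51.9 × 3600 s = 1.8684×10^5 s: μ = 4π²r³/T² = 1.26637×10^8 km³/s².
Semi-major axis of the transfer orbit: a_t = (90000 + 4.820×10^5)/2 = 2.860×10^5 km.
Transfer time t = π√(a_t³/μ) = 42699 s.
Target angular speed ω₂ = √(μ/r₂³) = 3.3629×10^-5 rad/s.
Angle swept by the target during transfer: ω₂·t = 1.4359 rad = 82.27°.
Arrival is 180° from departure on the ellipse, so φ = 180° − 82.27° = 97.7°.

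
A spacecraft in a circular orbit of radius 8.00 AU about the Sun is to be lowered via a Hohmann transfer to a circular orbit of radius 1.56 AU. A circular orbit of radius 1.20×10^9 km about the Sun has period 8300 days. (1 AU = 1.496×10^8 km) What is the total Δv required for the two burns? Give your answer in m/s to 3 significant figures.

Δv = 11500 m/s

From Kepler's third law T² = 4π²r³/μ at r = 1.20×10^9 km, T = 8300 days = 8300 × 86400 s = 7.1712×10^8 s: μ = 4π²r³/T² = 1.32654×10^11 km³/s².
In km: r₁ = 8.00 × 1.496×10^8 = 1.1968×10^9 km; r₂ = 1.56 × 1.496×10^8 = 2.33376×10^8 km.
Transfer-ellipse semi-major axis a_t = (r₁ + r₂)/2 = (1.1968×10^9 + 2.33376×10^8)/2 = 7.15088×10^8 km.
Circular speed at r₁: v₁ = √(μ/r₁) = √(1.32654×10^11/1.1968×10^9) = 10.5281 km/s.
Transfer-orbit speed at r₁ (vis-viva equation): v_a = √[μ(2/r₁ − 1/a_t)] = 6.01447 km/s.
First burn Δv₁ = |v_a − v₁| = 4.514 km/s.
At r₂, v₂ = √(μ/r₂) = 23.841 km/s.
Transfer-orbit speed at r₂: v_p = √[μ(2/r₂ − 1/a_t)] = 30.843 km/s.
Second burn Δv₂ = |v₂ − v_p| = 7.002 km/s.
Δv = Δv₁ + Δv₂ = 4.514 + 7.002 = 11.52 km/s.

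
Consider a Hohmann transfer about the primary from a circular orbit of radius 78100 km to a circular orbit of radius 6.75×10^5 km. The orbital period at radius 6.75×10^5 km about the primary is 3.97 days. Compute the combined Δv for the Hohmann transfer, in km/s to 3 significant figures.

Δv = 19.1 km/s

From Kepler's third law T² = 4π²r³/μ at r = 6.75×10^5 km, T = 3.97 days = 3.97 × 86400 s = 3.43008×10^5 s: μ = 4π²r³/T² = 1.03196×10^8 km³/s².
Transfer-ellipse semi-major axis a_t = (r₁ + r₂)/2 = (78100 + 6.750×10^5)/2 = 3.7655×10^5 km.
At r₁ the circular-orbit speed is v₁ = √(μ/r₁) = 36.35 km/s.
Transfer-orbit speed at r₁ (v² = μ(2/r − 1/a)): v_p = √[μ(2/r₁ − 1/a_t)] = 48.67 km/s.
First burn Δv₁ = |v_p − v₁| = 12.32 km/s.
Circular speed at r₂: v₂ = √(μ/r₂) = 12.36458 km/s.
Transfer-orbit speed at r₂: v_a = √[μ(2/r₂ − 1/a_t)] = 5.631104 km/s.
Second burn Δv₂ = |v₂ − v_a| = 6.733 km/s.
Total Δv = Δv₁ + Δv₂ = 19.05 km/s.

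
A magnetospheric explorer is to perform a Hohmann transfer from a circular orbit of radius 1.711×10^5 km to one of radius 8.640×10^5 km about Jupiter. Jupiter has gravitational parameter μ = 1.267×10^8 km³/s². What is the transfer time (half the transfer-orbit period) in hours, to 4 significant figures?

t = 28.87 hours

Transfer-ellipse semi-major axis a_t = (r₁ + r₂)/2 = (1.711×10^5 + 8.640×10^5)/2 = 5.1755×10^5 km.
Transfer time t = π√(a_t³/μ) = π√((5.1755×10^5)³ / 1.267×10^8) = 1.0392×10^5 s.
Converting: 1.0392×10^5 s ÷ 3600 s/hour = 28.87 hours.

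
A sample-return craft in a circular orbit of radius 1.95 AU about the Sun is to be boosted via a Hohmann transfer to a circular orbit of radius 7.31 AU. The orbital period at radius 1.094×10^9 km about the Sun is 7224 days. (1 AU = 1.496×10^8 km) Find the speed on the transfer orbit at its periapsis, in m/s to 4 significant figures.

From Kepler's third law T² = 4π²r³/μ at r = 1.094×10^9 km, T = 7224 days = 7224 × 86400 s = 6.241536×10^8 s: μ = 4π²r³/T² = 1.32687×10^11 km³/s².
In km: r₁ = 1.95 × 1.496×10^8 = 2.9172×10^8 km; r₂ = 7.31 × 1.496×10^8 = 1.093576×10^9 km.
Transfer-ellipse semi-major axis a_t = (r₁ + r₂)/2 = (2.9172×10^8 + 1.093576×10^9)/2 = 6.92648×10^8 km.
The periapsis of the transfer ellipse is at r = 2.9172×10^8 km.
Applying v² = μ(2/r − 1/a_t): v = 26.80 km/s.

v = 26800 m/s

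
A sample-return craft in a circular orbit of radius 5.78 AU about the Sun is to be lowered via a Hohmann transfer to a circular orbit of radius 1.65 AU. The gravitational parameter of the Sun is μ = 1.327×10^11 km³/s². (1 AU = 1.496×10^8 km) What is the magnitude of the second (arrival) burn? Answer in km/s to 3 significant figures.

Δv₂ = 5.73 km/s

In km: r₁ = 5.78 × 1.496×10^8 = 8.64688×10^8 km; r₂ = 1.65 × 1.496×10^8 = 2.4684×10^8 km.
Transfer-ellipse semi-major axis a_t = (r₁ + r₂)/2 = (8.64688×10^8 + 2.4684×10^8)/2 = 5.55764×10^8 km.
On the circular orbit at r = 2.4684×10^8 km, v_c = √(μ/r) = 23.186 km/s.
Vis-viva on the transfer ellipse at r = 2.4684×10^8 km gives v_t = √[μ(2/r − 1/a_t)] = 28.921 km/s.
Δv₂ = |v_t − v_c| = |28.921 − 23.186| = 5.735 km/s.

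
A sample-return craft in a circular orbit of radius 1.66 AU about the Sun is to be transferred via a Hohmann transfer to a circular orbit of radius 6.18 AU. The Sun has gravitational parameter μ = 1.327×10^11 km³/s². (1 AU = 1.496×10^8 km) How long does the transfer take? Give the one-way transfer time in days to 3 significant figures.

t = 1420 days

In km: r₁ = 1.66 × 1.496×10^8 = 2.48336×10^8 km; r₂ = 6.18 × 1.496×10^8 = 9.24528×10^8 km.
Semi-major axis of the transfer orbit: a_t = (2.48336×10^8 + 9.24528×10^8)/2 = 5.86432×10^8 km.
Half the transfer-orbit period gives t = π√(a_t³/μ) = 1.225×10^8 s.
Converting: 1.225×10^8 s ÷ 86400 s/day = 1420 days.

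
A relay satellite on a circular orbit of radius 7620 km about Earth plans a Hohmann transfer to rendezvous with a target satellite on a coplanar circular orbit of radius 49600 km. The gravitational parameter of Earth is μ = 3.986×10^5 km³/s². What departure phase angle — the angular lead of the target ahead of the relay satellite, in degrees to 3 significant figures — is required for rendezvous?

Transfer-ellipse semi-major axis a_t = (r₁ + r₂)/2 = (7620 + 49600)/2 = 28610 km.
Transfer time t = π√(a_t³/μ) = 24080 s.
The target's mean motion on its circular orbit is ω₂ = √(μ/r₂³) = 5.7154×10^-5 rad/s.
Angle swept by the target during transfer: ω₂·t = 1.37627 rad = 78.85°.
The relay satellite traverses 180° on the transfer ellipse, so the target must lead by 180° − 78.85° = 101°.

φ = 101°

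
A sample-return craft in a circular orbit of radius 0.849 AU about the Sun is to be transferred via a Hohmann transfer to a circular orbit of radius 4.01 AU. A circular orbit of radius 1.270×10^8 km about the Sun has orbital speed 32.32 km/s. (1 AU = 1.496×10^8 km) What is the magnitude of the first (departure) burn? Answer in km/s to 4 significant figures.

Δv₁ = 9.202 km/s

From the circular-orbit relation v² = μ/r at r = 1.270×10^8 km: μ = v²r = (32.32)² × 1.270×10^8 = 1.32662×10^11 km³/s².
In km: r₁ = 0.849 × 1.496×10^8 = 1.270104×10^8 km; r₂ = 4.01 × 1.496×10^8 = 5.99896×10^8 km.
Semi-major axis of the transfer orbit: a_t = (1.270104×10^8 + 5.99896×10^8)/2 = 3.634532×10^8 km.
On the circular orbit at r = 1.270104×10^8 km, v_c = √(μ/r) = 32.319 km/s.
Vis-viva on the transfer ellipse at r = 1.270104×10^8 km gives v_t = √[μ(2/r − 1/a_t)] = 41.521 km/s.
Δv₁ = |v_t − v_c| = |41.521 − 32.319| = 9.202 km/s.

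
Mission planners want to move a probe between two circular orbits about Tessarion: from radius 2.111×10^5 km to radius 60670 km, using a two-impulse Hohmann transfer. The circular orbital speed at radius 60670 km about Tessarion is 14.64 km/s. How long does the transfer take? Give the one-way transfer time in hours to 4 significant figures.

t = 12.12 hours

From the circular-orbit relation v² = μ/r at r = 60670 km: μ = v²r = (14.64)² × 60670 = 1.30034×10^7 km³/s².
The Hohmann ellipse has a_t = (r₁ + r₂)/2 = 1.35885×10^5 km.
By Kepler's third law the transfer-orbit period is T = 2π√(a_t³/μ), so t = T/2 = 43640 s.
Converting: 43640 s ÷ 3600 s/hour = 12.12 hours.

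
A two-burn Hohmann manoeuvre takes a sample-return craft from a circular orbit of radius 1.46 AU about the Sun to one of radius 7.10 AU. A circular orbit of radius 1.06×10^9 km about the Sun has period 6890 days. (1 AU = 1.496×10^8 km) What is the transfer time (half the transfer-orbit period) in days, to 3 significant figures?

t = 1620 days

From Kepler's third law T² = 4π²r³/μ at r = 1.06×10^9 km, T = 6890 days = 6890 × 86400 s = 5.95296×10^8 s: μ = 4π²r³/T² = 1.32682×10^11 km³/s².
In km: r₁ = 1.46 × 1.496×10^8 = 2.18416×10^8 km; r₂ = 7.10 × 1.496×10^8 = 1.06216×10^9 km.
Semi-major axis of the transfer orbit: a_t = (2.18416×10^8 + 1.06216×10^9)/2 = 6.40288×10^8 km.
Half the transfer-orbit period gives t = π√(a_t³/μ) = 1.397×10^8 s.
Converting: 1.397×10^8 s ÷ 86400 s/day = 1620 days.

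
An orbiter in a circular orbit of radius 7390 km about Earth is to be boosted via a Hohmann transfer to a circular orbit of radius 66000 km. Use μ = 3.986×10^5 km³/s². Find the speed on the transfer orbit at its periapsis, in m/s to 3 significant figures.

v = 9850 m/s

The Hohmann ellipse has a_t = (r₁ + r₂)/2 = 36695 km.
The periapsis of the transfer ellipse is at r = 7390 km.
Applying v² = μ(2/r − 1/a_t): v = 9.850 km/s.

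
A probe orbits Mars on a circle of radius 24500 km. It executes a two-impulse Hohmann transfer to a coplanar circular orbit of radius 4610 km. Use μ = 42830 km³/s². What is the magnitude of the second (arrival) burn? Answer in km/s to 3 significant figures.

Δv₂ = 0.907 km/s

Transfer-ellipse semi-major axis a_t = (r₁ + r₂)/2 = (24500 + 4610)/2 = 14555 km.
On the circular orbit at r = 4610 km, v_c = √(μ/r) = 3.0481 km/s.
Transfer-orbit speed at the same r (vis-viva, a = a_t): v_t = √[μ(2/r − 1/a_t)] = 3.9546 km/s.
Δv₂ = |v_t − v_c| = |3.9546 − 3.0481| = 0.9065 km/s.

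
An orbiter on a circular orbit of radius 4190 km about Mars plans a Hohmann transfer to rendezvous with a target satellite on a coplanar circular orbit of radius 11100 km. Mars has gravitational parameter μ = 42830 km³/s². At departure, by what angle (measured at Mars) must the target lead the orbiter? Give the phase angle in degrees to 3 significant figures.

The Hohmann ellipse has a_t = (r₁ + r₂)/2 = 7645 km.
Transfer time t = π√(a_t³/μ) = 10147 s.
Target angular speed ω₂ = √(μ/r₂³) = 1.7697×10^-4 rad/s.
Angle swept by the target during transfer: ω₂·t = 1.796 rad = 102.9°.
The orbiter traverses 180° on the transfer ellipse, so the target must lead by 180° − 102.9° = 77.1°.

φ = 77.1°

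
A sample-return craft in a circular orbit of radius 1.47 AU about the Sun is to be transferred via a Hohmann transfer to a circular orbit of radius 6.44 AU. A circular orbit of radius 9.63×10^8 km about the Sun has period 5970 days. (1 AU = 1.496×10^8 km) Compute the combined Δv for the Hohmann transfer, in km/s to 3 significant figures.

Δv = 11.4 km/s

From Kepler's third law T² = 4π²r³/μ at r = 9.63×10^8 km, T = 5970 days = 5970 × 86400 s = 5.15808×10^8 s: μ = 4π²r³/T² = 1.32514×10^11 km³/s².
In km: r₁ = 1.47 × 1.496×10^8 = 2.19912×10^8 km; r₂ = 6.44 × 1.496×10^8 = 9.63424×10^8 km.
The Hohmann ellipse has a_t = (r₁ + r₂)/2 = 5.91668×10^8 km.
Circular speed at r₁: v₁ = √(μ/r₁) = √(1.32514×10^11/2.19912×10^8) = 24.5475 km/s.
Transfer-orbit speed at r₁ (vis-viva equation): v_p = √[μ(2/r₁ − 1/a_t)] = 31.3239 km/s.
First burn Δv₁ = |v_p − v₁| = 6.776 km/s.
Circular speed at r₂: v₂ = √(μ/r₂) = 11.728 km/s.
Transfer-orbit speed at r₂: v_a = √[μ(2/r₂ − 1/a_t)] = 7.1500 km/s.
Second burn Δv₂ = |v₂ − v_a| = 4.578 km/s.
Δv = Δv₁ + Δv₂ = 6.776 + 4.578 = 11.35 km/s.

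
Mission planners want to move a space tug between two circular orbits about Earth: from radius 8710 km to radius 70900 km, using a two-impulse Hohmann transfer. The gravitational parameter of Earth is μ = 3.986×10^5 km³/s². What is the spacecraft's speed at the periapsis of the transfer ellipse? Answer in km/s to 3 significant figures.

The Hohmann ellipse has a_t = (r₁ + r₂)/2 = 39805 km.
At periapsis, r = 8710 km.
Applying v² = μ(2/r − 1/a_t): v = 9.028 km/s.

v = 9.03 km/s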